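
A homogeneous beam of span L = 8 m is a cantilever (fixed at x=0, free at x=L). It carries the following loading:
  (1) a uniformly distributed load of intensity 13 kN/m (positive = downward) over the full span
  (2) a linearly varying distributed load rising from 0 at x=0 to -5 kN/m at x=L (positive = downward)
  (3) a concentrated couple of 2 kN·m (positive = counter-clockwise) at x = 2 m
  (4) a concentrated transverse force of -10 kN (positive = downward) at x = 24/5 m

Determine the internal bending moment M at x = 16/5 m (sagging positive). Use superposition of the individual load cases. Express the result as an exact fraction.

M(16/5) = -2192/25 kN·m

Load 1 — uniform load w=13 kN/m over full span:
  M_1 = -w(L-x)²/2 = -13·(8-(16/5))²/2 = -3744/25 kN·m
Load 2 — triangular load w₀=-5 kN/m (0→w₀ over full span):
  M_2 = w₀Lx/2 - w₀L²/3 - w₀x³/(6L) = (-5)·8·(16/5)/2 - (-5)·8²/3 - (-5)·(16/5)³/(6·8) = 1152/25 kN·m
Load 3 — applied couple M₀=2 kN·m at a=2 m (b=L-a=6):
  M_3 = 0  [x>a] = 0 kN·m
Load 4 — point force P=-10 kN at a=24/5 m (b=L-a=16/5):
  M_4 = -P(a-x)  [x≤a] = -(-10)·((24/5)-(16/5)) = 16 kN·m
Superposition: M = Σ M_i = -2192/25 kN·m ≈ -87.680000 kN·m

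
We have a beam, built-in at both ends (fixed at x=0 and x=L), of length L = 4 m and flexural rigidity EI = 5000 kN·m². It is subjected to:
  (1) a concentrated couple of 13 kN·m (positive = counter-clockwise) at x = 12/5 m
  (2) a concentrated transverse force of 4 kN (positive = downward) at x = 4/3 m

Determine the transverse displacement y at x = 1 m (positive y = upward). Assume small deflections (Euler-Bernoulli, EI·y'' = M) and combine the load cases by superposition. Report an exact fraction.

y(1) = -1613/4050000 m

Load 1 — applied couple M₀=13 kN·m at a=12/5 m (b=L-a=8/5):
  y_1 = (R_Ax³/6 - M_Ax²/2)/EI  [x≤a] with R_A=117/25, M_A=104/25 = ((117/25)·1³/6 - (104/25)·1²/2)/5000 = -13/50000 m
Load 2 — point force P=4 kN at a=4/3 m (b=L-a=8/3):
  y_2 = -Pb²x²(3aL-(3a+b)x)/(6L³EI)  [x≤a] = -4·(8/3)²·1²·(3·(4/3)·4-(3·(4/3)+(8/3))·1)/(6·4³·5000) = -7/50625 m
Superposition: y = Σ y_i = -1613/4050000 m ≈ -0.000398 m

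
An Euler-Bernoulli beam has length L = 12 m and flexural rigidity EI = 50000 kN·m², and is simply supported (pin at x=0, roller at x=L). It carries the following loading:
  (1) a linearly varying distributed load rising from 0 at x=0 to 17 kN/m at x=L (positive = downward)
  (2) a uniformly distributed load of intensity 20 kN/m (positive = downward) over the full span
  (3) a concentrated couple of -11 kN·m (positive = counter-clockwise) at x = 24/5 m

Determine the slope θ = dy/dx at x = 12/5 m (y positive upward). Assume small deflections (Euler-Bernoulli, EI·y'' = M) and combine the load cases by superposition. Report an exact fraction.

Load 1 — triangular load w₀=17 kN/m (0→w₀ over full span):
  θ_1 = -w₀(7L⁴-30L²x²+15x⁴)/(360LEI) = -17·(7·12⁴-30·12²·(12/5)²+15·(12/5)⁴)/(360·12·50000) = -18564/1953125 rad
Load 2 — uniform load w=20 kN/m over full span:
  θ_2 = -w(L³-6Lx²+4x³)/(24EI) = -20·(12³-6·12·(12/5)²+4·(12/5)³)/(24·50000) = -1782/78125 rad
Load 3 — applied couple M₀=-11 kN·m at a=24/5 m (b=L-a=36/5):
  θ_3 = (M₀x²/(2L)+C₁)/EI  [x≤a] with C₁=M₀(3b²-L²)/(6L)=-44/25 = ((-11)·(12/5)²/(2·12)+(-44/25))/50000 = -11/125000 rad
Superposition: θ = Σ θ_i = -506287/15625000 rad ≈ -0.032402 rad

θ(12/5) = -506287/15625000 rad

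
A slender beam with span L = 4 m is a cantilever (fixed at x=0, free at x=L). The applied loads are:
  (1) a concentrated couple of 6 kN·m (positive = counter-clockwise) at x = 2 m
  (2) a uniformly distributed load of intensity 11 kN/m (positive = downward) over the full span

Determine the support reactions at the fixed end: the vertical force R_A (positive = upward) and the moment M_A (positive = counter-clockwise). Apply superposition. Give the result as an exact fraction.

Load 1 — applied couple M₀=6 kN·m at a=2 m (b=L-a=2):
  R_A = 0 kN
  M_A = -M₀ = -6 kN·m
Load 2 — uniform load w=11 kN/m over full span:
  R_A = wL = 11·4 = 44 kN
  M_A = wL²/2 = 11·4²/2 = 88 kN·m
Superposition: R_A = 44 kN, M_A = 82 kN·m

R_A = 44 kN, M_A = 82 kN·m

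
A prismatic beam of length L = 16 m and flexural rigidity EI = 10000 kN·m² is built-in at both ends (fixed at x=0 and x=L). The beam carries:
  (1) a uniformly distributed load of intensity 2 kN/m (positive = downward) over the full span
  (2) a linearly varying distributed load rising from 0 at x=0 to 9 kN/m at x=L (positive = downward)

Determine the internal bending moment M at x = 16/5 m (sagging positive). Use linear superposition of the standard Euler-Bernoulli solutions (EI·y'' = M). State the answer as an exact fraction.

Load 1 — uniform load w=2 kN/m over full span:
  M_1 = wLx/2 - wL²/12 - wx²/2 = 2·16·(16/5)/2 - 2·16²/12 - 2·(16/5)²/2 = -128/75 kN·m
Load 2 — triangular load w₀=9 kN/m (0→w₀ over full span):
  M_2 = 3w₀Lx/20 - w₀L²/30 - w₀x³/(6L) = 3·9·16·(16/5)/20 - 9·16²/30 - 9·(16/5)³/(6·16) = -1344/125 kN·m
Superposition: M = Σ M_i = -4672/375 kN·m ≈ -12.458667 kN·m

M(16/5) = -4672/375 kN·m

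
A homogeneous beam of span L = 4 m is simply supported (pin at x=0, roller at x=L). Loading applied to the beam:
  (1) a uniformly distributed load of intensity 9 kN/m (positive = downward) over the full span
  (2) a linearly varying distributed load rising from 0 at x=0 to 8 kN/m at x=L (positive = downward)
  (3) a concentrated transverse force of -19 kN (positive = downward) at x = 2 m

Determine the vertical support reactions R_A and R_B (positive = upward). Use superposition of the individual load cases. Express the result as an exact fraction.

Load 1 — uniform load w=9 kN/m over full span:
  R_A = wL/2 = 9·4/2 = 18 kN
  R_B = wL/2 = 9·4/2 = 18 kN
Load 2 — triangular load w₀=8 kN/m (0→w₀ over full span):
  R_A = w₀L/6 = 8·4/6 = 16/3 kN
  R_B = w₀L/3 = 8·4/3 = 32/3 kN
Load 3 — point force P=-19 kN at a=2 m (b=L-a=2):
  R_A = Pb/L = (-19)·2/4 = -19/2 kN
  R_B = Pa/L = (-19)·2/4 = -19/2 kN
Superposition: R_A = 83/6 kN, R_B = 115/6 kN

R_A = 83/6 kN, R_B = 115/6 kN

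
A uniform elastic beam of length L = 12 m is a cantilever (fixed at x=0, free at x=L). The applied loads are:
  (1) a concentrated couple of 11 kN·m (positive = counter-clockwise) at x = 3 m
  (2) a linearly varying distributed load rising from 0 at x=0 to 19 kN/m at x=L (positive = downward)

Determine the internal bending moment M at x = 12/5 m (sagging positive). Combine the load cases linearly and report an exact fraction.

Load 1 — applied couple M₀=11 kN·m at a=3 m (b=L-a=9):
  M_1 = M₀  [x≤a] = 11 = 11 kN·m
Load 2 — triangular load w₀=19 kN/m (0→w₀ over full span):
  M_2 = w₀Lx/2 - w₀L²/3 - w₀x³/(6L) = 19·12·(12/5)/2 - 19·12²/3 - 19·(12/5)³/(6·12) = -80256/125 kN·m
Superposition: M = Σ M_i = -78881/125 kN·m ≈ -631.048000 kN·m

M(12/5) = -78881/125 kN·m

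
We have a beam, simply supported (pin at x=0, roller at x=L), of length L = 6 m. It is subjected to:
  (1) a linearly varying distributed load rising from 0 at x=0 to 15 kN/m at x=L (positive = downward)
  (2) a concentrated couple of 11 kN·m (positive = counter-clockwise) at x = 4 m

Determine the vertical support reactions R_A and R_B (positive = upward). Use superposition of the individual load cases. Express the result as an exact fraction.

Load 1 — triangular load w₀=15 kN/m (0→w₀ over full span):
  R_A = w₀L/6 = 15·6/6 = 15 kN
  R_B = w₀L/3 = 15·6/3 = 30 kN
Load 2 — applied couple M₀=11 kN·m at a=4 m (b=L-a=2):
  R_A = M₀/L = 11/6 kN
  R_B = -M₀/L = -11/6 kN
Superposition: R_A = 101/6 kN, R_B = 169/6 kN

R_A = 101/6 kN, R_B = 169/6 kN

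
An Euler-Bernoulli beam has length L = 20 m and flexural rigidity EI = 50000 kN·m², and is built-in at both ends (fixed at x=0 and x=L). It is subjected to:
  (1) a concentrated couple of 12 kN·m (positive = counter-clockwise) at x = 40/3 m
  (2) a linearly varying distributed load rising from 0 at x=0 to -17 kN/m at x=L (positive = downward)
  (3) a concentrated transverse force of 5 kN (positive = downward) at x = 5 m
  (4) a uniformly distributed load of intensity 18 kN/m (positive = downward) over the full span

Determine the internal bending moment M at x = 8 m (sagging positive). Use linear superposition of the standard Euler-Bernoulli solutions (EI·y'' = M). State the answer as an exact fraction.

Load 1 — applied couple M₀=12 kN·m at a=40/3 m (b=L-a=20/3):
  M_1 = R_Ax - M_A  [x≤a] with R_A=4/5, M_A=4 = (4/5)·8 - 4 = 12/5 kN·m
Load 2 — triangular load w₀=-17 kN/m (0→w₀ over full span):
  M_2 = 3w₀Lx/20 - w₀L²/30 - w₀x³/(6L) = 3·(-17)·20·8/20 - (-17)·20²/30 - (-17)·8³/(6·20) = -544/5 kN·m
Load 3 — point force P=5 kN at a=5 m (b=L-a=15):
  M_3 = Pa²(a+3b)(L-x)/L³ - Pa²b/L²  [x>a] = 5·5²·(5+3·15)·(20-8)/20³ - 5·5²·15/20² = 75/16 kN·m
Load 4 — uniform load w=18 kN/m over full span:
  M_4 = wLx/2 - wL²/12 - wx²/2 = 18·20·8/2 - 18·20²/12 - 18·8²/2 = 264 kN·m
Superposition: M = Σ M_i = 12983/80 kN·m ≈ 162.287500 kN·m

M(8) = 12983/80 kN·m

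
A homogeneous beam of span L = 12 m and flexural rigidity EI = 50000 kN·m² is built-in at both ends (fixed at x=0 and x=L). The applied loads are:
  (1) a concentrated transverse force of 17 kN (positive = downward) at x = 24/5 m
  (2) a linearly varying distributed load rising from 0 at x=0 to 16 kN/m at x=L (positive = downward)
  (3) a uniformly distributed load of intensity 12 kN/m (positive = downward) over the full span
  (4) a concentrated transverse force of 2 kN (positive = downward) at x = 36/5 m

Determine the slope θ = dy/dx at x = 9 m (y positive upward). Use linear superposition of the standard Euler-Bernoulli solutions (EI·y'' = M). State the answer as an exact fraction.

θ(9) = 15453/2500000 rad

Load 1 — point force P=17 kN at a=24/5 m (b=L-a=36/5):
  θ_1 = Pa²(L-x)(2bL-(3b+a)(L-x))/(2L³EI)  [x>a] = 17·(24/5)²·(12-9)·(2·(36/5)·12-(3·(36/5)+(24/5))·(12-9))/(2·12³·50000) = 1989/3125000 rad
Load 2 — triangular load w₀=16 kN/m (0→w₀ over full span):
  θ_2 = -w₀(2x(L-x)(L-2x)(x+2L)+x²(L-x)²)/(120LEI) = -16·(2·9·(12-9)·(12-2·9)·(9+2·12)+9²·(12-9)²)/(120·12·50000) = 1107/500000 rad
Load 3 — uniform load w=12 kN/m over full span:
  θ_3 = -wx(L-x)(L-2x)/(12EI) = -12·9·(12-9)·(12-2·9)/(12·50000) = 81/25000 rad
Load 4 — point force P=2 kN at a=36/5 m (b=L-a=24/5):
  θ_4 = Pa²(L-x)(2bL-(3b+a)(L-x))/(2L³EI)  [x>a] = 2·(36/5)²·(12-9)·(2·(24/5)·12-(3·(24/5)+(36/5))·(12-9))/(2·12³·50000) = 567/6250000 rad
Superposition: θ = Σ θ_i = 15453/2500000 rad ≈ 0.006181 rad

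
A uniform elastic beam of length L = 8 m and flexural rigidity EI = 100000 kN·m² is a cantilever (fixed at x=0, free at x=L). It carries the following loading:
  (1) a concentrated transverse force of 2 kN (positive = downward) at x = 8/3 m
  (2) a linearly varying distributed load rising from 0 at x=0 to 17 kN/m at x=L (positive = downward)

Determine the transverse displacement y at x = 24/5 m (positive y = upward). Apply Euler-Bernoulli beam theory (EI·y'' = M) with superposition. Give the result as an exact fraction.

y(24/5) = -118552592/3955078125 m

Load 1 — point force P=2 kN at a=8/3 m (b=L-a=16/3):
  y_1 = -Pa²(3x-a)/(6EI)  [x>a] = -2·(8/3)²·(3·(24/5)-(8/3))/(6·100000) = -352/1265625 m
Load 2 — triangular load w₀=17 kN/m (0→w₀ over full span):
  y_2 = (w₀Lx³/12-w₀L²x²/6-w₀x⁵/(120L))/EI = (17·8·(24/5)³/12-17·8²·(24/5)²/6-17·(24/5)⁵/(120·8))/100000 = -1450032/48828125 m
Superposition: y = Σ y_i = -118552592/3955078125 m ≈ -0.029975 m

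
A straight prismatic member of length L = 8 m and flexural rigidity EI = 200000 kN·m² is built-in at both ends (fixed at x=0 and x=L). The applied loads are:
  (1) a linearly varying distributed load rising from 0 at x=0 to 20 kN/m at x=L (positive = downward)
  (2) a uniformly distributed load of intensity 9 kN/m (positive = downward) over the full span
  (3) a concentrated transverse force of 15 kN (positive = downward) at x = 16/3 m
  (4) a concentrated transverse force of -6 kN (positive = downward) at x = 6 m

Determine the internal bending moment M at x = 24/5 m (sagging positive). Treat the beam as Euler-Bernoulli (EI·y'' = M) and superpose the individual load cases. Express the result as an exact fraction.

Load 1 — triangular load w₀=20 kN/m (0→w₀ over full span):
  M_1 = 3w₀Lx/20 - w₀L²/30 - w₀x³/(6L) = 3·20·8·(24/5)/20 - 20·8²/30 - 20·(24/5)³/(6·8) = 1984/75 kN·m
Load 2 — uniform load w=9 kN/m over full span:
  M_2 = wLx/2 - wL²/12 - wx²/2 = 9·8·(24/5)/2 - 9·8²/12 - 9·(24/5)²/2 = 528/25 kN·m
Load 3 — point force P=15 kN at a=16/3 m (b=L-a=8/3):
  M_3 = Pb²(3a+b)x/L³ - Pab²/L²  [x≤a] = 15·(8/3)²·(3·(16/3)+(8/3))·(24/5)/8³ - 15·(16/3)·(8/3)²/8² = 88/9 kN·m
Load 4 — point force P=-6 kN at a=6 m (b=L-a=2):
  M_4 = Pb²(3a+b)x/L³ - Pab²/L²  [x≤a] = (-6)·2²·(3·6+2)·(24/5)/8³ - (-6)·6·2²/8² = -9/4 kN·m
Superposition: M = Σ M_i = 49591/900 kN·m ≈ 55.101111 kN·m

M(24/5) = 49591/900 kN·m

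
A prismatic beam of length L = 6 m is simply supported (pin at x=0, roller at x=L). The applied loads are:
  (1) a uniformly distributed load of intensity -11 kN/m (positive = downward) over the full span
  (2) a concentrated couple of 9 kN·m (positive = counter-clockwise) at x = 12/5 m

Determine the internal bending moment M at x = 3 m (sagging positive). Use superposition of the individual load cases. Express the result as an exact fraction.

M(3) = -54 kN·m

Load 1 — uniform load w=-11 kN/m over full span:
  M_1 = wx(L-x)/2 = (-11)·3·(6-3)/2 = -99/2 kN·m
Load 2 — applied couple M₀=9 kN·m at a=12/5 m (b=L-a=18/5):
  M_2 = M₀x/L - M₀  [x>a] = 9·3/6 - 9 = -9/2 kN·m
Superposition: M = Σ M_i = -54 kN·m ≈ -54.000000 kN·m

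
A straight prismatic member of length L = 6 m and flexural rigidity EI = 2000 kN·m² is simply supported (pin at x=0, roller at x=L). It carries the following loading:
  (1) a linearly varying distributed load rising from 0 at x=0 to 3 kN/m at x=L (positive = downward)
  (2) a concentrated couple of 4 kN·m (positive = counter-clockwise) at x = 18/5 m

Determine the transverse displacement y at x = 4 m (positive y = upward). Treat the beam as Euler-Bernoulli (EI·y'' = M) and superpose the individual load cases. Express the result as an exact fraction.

y(4) = -1361/112500 m

Load 1 — triangular load w₀=3 kN/m (0→w₀ over full span):
  y_1 = -w₀x(7L⁴-10L²x²+3x⁴)/(360LEI) = -3·4·(7·6⁴-10·6²·4²+3·4⁴)/(360·6·2000) = -17/1500 m
Load 2 — applied couple M₀=4 kN·m at a=18/5 m (b=L-a=12/5):
  y_2 = (M₀x³/(6L)-M₀(x-a)²/2+C₁x)/EI  [x>a] with C₁=M₀(3b²-L²)/(6L)=-52/25 = (4·4³/(6·6)-4·(4-(18/5))²/2+(-52/25)·4)/2000 = -43/56250 m
Superposition: y = Σ y_i = -1361/112500 m ≈ -0.012098 m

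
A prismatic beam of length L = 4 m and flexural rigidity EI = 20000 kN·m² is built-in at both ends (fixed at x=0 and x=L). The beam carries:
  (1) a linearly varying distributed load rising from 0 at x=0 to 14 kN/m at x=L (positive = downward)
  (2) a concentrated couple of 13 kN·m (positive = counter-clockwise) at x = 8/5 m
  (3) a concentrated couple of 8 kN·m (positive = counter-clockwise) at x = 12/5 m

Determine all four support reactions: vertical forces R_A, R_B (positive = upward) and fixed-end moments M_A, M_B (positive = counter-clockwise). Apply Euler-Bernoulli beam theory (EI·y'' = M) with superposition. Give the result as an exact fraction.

R_A = 399/25 kN, M_A = 869/75 kN·m, R_B = 301/25 kN, M_B = -152/25 kN·m

Load 1 — triangular load w₀=14 kN/m (0→w₀ over full span):
  R_A = 3w₀L/20 = 3·14·4/20 = 42/5 kN
  M_A = w₀L²/30 = 14·4²/30 = 112/15 kN·m
  R_B = 7w₀L/20 = 7·14·4/20 = 98/5 kN
  M_B = -w₀L²/20 = -14·4²/20 = -56/5 kN·m
Load 2 — applied couple M₀=13 kN·m at a=8/5 m (b=L-a=12/5):
  R_A = 6M₀ab/L³ = 6·13·(8/5)·(12/5)/4³ = 117/25 kN
  M_A = M₀b(2a-b)/L² = 13·(12/5)·(2·(8/5)-(12/5))/4² = 39/25 kN·m
  R_B = -6M₀ab/L³ = -6·13·(8/5)·(12/5)/4³ = -117/25 kN
  M_B = M₀a(2b-a)/L² = 13·(8/5)·(2·(12/5)-(8/5))/4² = 104/25 kN·m
Load 3 — applied couple M₀=8 kN·m at a=12/5 m (b=L-a=8/5):
  R_A = 6M₀ab/L³ = 6·8·(12/5)·(8/5)/4³ = 72/25 kN
  M_A = M₀b(2a-b)/L² = 8·(8/5)·(2·(12/5)-(8/5))/4² = 64/25 kN·m
  R_B = -6M₀ab/L³ = -6·8·(12/5)·(8/5)/4³ = -72/25 kN
  M_B = M₀a(2b-a)/L² = 8·(12/5)·(2·(8/5)-(12/5))/4² = 24/25 kN·m
Superposition: R_A = 399/25 kN, M_A = 869/75 kN·m, R_B = 301/25 kN, M_B = -152/25 kN·m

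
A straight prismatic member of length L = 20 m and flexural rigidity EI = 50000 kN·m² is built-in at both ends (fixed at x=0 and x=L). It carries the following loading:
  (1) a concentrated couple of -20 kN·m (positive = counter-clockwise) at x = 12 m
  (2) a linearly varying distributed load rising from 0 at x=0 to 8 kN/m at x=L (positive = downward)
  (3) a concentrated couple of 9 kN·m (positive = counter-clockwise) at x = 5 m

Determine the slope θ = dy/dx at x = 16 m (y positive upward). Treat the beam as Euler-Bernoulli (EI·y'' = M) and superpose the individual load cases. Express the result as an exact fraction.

Load 1 — applied couple M₀=-20 kN·m at a=12 m (b=L-a=8):
  θ_1 = (R_Ax²/2 - M_Ax - M₀(x-a))/EI  [x>a] with R_A=-36/25, M_A=-32/5 = ((-36/25)·16²/2 - (-32/5)·16 - (-20)·(16-12))/50000 = -3/78125 rad
Load 2 — triangular load w₀=8 kN/m (0→w₀ over full span):
  θ_2 = -w₀(2x(L-x)(L-2x)(x+2L)+x²(L-x)²)/(120LEI) = -8·(2·16·(20-16)·(20-2·16)·(16+2·20)+16²·(20-16)²)/(120·20·50000) = 256/46875 rad
Load 3 — applied couple M₀=9 kN·m at a=5 m (b=L-a=15):
  θ_3 = (R_Ax²/2 - M_Ax - M₀(x-a))/EI  [x>a] with R_A=81/160, M_A=-27/16 = ((81/160)·16²/2 - (-27/16)·16 - 9·(16-5))/50000 = -9/62500 rad
Superposition: θ = Σ θ_i = 4949/937500 rad ≈ 0.005279 rad

θ(16) = 4949/937500 rad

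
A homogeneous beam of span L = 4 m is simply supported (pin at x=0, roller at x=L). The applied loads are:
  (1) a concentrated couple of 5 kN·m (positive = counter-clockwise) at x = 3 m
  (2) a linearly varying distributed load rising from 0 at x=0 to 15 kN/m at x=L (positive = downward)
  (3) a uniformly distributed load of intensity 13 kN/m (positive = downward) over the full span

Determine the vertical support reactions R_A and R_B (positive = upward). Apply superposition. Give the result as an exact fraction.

R_A = 149/4 kN, R_B = 179/4 kN

Load 1 — applied couple M₀=5 kN·m at a=3 m (b=L-a=1):
  R_A = M₀/L = 5/4 kN
  R_B = -M₀/L = -5/4 kN
Load 2 — triangular load w₀=15 kN/m (0→w₀ over full span):
  R_A = w₀L/6 = 15·4/6 = 10 kN
  R_B = w₀L/3 = 15·4/3 = 20 kN
Load 3 — uniform load w=13 kN/m over full span:
  R_A = wL/2 = 13·4/2 = 26 kN
  R_B = wL/2 = 13·4/2 = 26 kN
Superposition: R_A = 149/4 kN, R_B = 179/4 kN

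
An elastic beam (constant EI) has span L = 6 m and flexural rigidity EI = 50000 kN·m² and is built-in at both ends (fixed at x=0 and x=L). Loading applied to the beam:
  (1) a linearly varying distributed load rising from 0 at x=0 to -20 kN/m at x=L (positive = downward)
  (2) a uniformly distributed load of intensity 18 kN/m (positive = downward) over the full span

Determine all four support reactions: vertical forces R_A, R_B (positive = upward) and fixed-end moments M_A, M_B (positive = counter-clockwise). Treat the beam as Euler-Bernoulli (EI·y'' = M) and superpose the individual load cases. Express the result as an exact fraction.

R_A = 36 kN, M_A = 30 kN·m, R_B = 12 kN, M_B = -18 kN·m

Load 1 — triangular load w₀=-20 kN/m (0→w₀ over full span):
  R_A = 3w₀L/20 = 3·(-20)·6/20 = -18 kN
  M_A = w₀L²/30 = (-20)·6²/30 = -24 kN·m
  R_B = 7w₀L/20 = 7·(-20)·6/20 = -42 kN
  M_B = -w₀L²/20 = -(-20)·6²/20 = 36 kN·m
Load 2 — uniform load w=18 kN/m over full span:
  R_A = wL/2 = 18·6/2 = 54 kN
  M_A = wL²/12 = 18·6²/12 = 54 kN·m
  R_B = wL/2 = 18·6/2 = 54 kN
  M_B = -wL²/12 = -18·6²/12 = -54 kN·m
Superposition: R_A = 36 kN, M_A = 30 kN·m, R_B = 12 kN, M_B = -18 kN·m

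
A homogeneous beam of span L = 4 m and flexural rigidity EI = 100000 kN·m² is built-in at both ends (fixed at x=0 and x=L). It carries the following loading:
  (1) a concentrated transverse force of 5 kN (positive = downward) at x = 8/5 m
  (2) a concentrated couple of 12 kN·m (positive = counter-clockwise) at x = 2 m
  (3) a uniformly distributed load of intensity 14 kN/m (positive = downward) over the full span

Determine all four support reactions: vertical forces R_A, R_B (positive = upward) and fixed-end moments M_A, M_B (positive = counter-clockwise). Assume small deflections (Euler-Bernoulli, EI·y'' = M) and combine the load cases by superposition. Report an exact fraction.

R_A = 1787/50 kN, M_A = 1841/75 kN·m, R_B = 1263/50 kN, M_B = -1319/75 kN·m

Load 1 — point force P=5 kN at a=8/5 m (b=L-a=12/5):
  R_A = Pb²(3a+b)/L³ = 5·(12/5)²·(3·(8/5)+(12/5))/4³ = 81/25 kN
  M_A = Pab²/L² = 5·(8/5)·(12/5)²/4² = 72/25 kN·m
  R_B = Pa²(a+3b)/L³ = 5·(8/5)²·((8/5)+3·(12/5))/4³ = 44/25 kN
  M_B = -Pa²b/L² = -5·(8/5)²·(12/5)/4² = -48/25 kN·m
Load 2 — applied couple M₀=12 kN·m at a=2 m (b=L-a=2):
  R_A = 6M₀ab/L³ = 6·12·2·2/4³ = 9/2 kN
  M_A = M₀b(2a-b)/L² = 12·2·(2·2-2)/4² = 3 kN·m
  R_B = -6M₀ab/L³ = -6·12·2·2/4³ = -9/2 kN
  M_B = M₀a(2b-a)/L² = 12·2·(2·2-2)/4² = 3 kN·m
Load 3 — uniform load w=14 kN/m over full span:
  R_A = wL/2 = 14·4/2 = 28 kN
  M_A = wL²/12 = 14·4²/12 = 56/3 kN·m
  R_B = wL/2 = 14·4/2 = 28 kN
  M_B = -wL²/12 = -14·4²/12 = -56/3 kN·m
Superposition: R_A = 1787/50 kN, M_A = 1841/75 kN·m, R_B = 1263/50 kN, M_B = -1319/75 kN·m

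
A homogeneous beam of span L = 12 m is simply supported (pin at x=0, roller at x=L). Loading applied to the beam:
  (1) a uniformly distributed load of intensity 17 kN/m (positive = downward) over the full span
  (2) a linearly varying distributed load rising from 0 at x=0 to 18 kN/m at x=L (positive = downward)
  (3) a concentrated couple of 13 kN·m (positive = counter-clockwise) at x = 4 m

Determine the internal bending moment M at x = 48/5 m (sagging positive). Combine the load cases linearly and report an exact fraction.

Load 1 — uniform load w=17 kN/m over full span:
  M_1 = wx(L-x)/2 = 17·(48/5)·(12-(48/5))/2 = 4896/25 kN·m
Load 2 — triangular load w₀=18 kN/m (0→w₀ over full span):
  M_2 = w₀Lx/6 - w₀x³/(6L) = 18·12·(48/5)/6 - 18·(48/5)³/(6·12) = 15552/125 kN·m
Load 3 — applied couple M₀=13 kN·m at a=4 m (b=L-a=8):
  M_3 = M₀x/L - M₀  [x>a] = 13·(48/5)/12 - 13 = -13/5 kN·m
Superposition: M = Σ M_i = 39707/125 kN·m ≈ 317.656000 kN·m

M(48/5) = 39707/125 kN·m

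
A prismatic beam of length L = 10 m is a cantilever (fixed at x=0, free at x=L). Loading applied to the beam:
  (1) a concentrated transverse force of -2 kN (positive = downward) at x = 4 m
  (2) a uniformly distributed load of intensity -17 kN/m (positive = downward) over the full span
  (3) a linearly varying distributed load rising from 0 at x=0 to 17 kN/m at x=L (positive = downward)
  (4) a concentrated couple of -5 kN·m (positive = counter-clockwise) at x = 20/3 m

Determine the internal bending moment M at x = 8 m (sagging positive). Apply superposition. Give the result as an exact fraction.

M(8) = 34/15 kN·m

Load 1 — point force P=-2 kN at a=4 m (b=L-a=6):
  M_1 = 0  [x>a] = 0 kN·m
Load 2 — uniform load w=-17 kN/m over full span:
  M_2 = -w(L-x)²/2 = -(-17)·(10-8)²/2 = 34 kN·m
Load 3 — triangular load w₀=17 kN/m (0→w₀ over full span):
  M_3 = w₀Lx/2 - w₀L²/3 - w₀x³/(6L) = 17·10·8/2 - 17·10²/3 - 17·8³/(6·10) = -476/15 kN·m
Load 4 — applied couple M₀=-5 kN·m at a=20/3 m (b=L-a=10/3):
  M_4 = 0  [x>a] = 0 kN·m
Superposition: M = Σ M_i = 34/15 kN·m ≈ 2.266667 kN·m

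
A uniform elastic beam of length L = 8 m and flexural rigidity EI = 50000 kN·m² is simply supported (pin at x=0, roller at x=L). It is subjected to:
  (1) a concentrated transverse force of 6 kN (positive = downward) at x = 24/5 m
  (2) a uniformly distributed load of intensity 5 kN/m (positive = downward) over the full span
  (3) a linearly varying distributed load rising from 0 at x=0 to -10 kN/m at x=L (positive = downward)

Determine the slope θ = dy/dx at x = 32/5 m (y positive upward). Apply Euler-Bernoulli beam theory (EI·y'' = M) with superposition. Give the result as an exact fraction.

θ(32/5) = 1288/3515625 rad

Load 1 — point force P=6 kN at a=24/5 m (b=L-a=16/5):
  θ_1 = -Pa(2L²-6Lx+3x²+a²)/(6LEI)  [x>a] = -6·(24/5)·(2·8²-6·8·(32/5)+3·(32/5)²+(24/5)²)/(6·8·50000) = 156/390625 rad
Load 2 — uniform load w=5 kN/m over full span:
  θ_2 = -w(L³-6Lx²+4x³)/(24EI) = -5·(8³-6·8·(32/5)²+4·(32/5)³)/(24·50000) = 132/78125 rad
Load 3 — triangular load w₀=-10 kN/m (0→w₀ over full span):
  θ_3 = -w₀(7L⁴-30L²x²+15x⁴)/(360LEI) = -(-10)·(7·8⁴-30·8²·(32/5)²+15·(32/5)⁴)/(360·8·50000) = -6056/3515625 rad
Superposition: θ = Σ θ_i = 1288/3515625 rad ≈ 0.000366 rad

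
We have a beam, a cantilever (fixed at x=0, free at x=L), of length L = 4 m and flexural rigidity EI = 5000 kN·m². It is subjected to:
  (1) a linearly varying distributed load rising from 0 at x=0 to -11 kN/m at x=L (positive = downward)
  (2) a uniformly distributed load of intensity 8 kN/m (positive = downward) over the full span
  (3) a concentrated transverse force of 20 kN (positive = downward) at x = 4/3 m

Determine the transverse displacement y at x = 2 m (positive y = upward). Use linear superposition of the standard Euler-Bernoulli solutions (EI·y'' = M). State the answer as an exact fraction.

Load 1 — triangular load w₀=-11 kN/m (0→w₀ over full span):
  y_1 = (w₀Lx³/12-w₀L²x²/6-w₀x⁵/(120L))/EI = ((-11)·4·2³/12-(-11)·4²·2²/6-(-11)·2⁵/(120·4))/5000 = 1331/75000 m
Load 2 — uniform load w=8 kN/m over full span:
  y_2 = -wx²(x²-4Lx+6L²)/(24EI) = -8·2²·(2²-4·4·2+6·4²)/(24·5000) = -34/1875 m
Load 3 — point force P=20 kN at a=4/3 m (b=L-a=8/3):
  y_3 = -Pa²(3x-a)/(6EI)  [x>a] = -20·(4/3)²·(3·2-(4/3))/(6·5000) = -56/10125 m
Superposition: y = Σ y_i = -11983/2025000 m ≈ -0.005918 m

y(2) = -11983/2025000 m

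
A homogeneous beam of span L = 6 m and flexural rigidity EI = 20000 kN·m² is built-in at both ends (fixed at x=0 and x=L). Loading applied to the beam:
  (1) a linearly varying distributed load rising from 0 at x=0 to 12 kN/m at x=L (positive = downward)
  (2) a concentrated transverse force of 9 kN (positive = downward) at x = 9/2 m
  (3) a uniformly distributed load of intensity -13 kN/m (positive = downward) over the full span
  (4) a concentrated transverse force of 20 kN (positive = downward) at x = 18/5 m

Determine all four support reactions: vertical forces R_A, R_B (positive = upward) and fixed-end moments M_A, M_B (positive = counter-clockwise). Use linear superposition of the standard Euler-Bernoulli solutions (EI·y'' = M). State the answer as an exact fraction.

R_A = -15803/800 kN, M_A = -8439/800 kN·m, R_B = 5403/800 kN, M_B = -5979/800 kN·m

Load 1 — triangular load w₀=12 kN/m (0→w₀ over full span):
  R_A = 3w₀L/20 = 3·12·6/20 = 54/5 kN
  M_A = w₀L²/30 = 12·6²/30 = 72/5 kN·m
  R_B = 7w₀L/20 = 7·12·6/20 = 126/5 kN
  M_B = -w₀L²/20 = -12·6²/20 = -108/5 kN·m
Load 2 — point force P=9 kN at a=9/2 m (b=L-a=3/2):
  R_A = Pb²(3a+b)/L³ = 9·(3/2)²·(3·(9/2)+(3/2))/6³ = 45/32 kN
  M_A = Pab²/L² = 9·(9/2)·(3/2)²/6² = 81/32 kN·m
  R_B = Pa²(a+3b)/L³ = 9·(9/2)²·((9/2)+3·(3/2))/6³ = 243/32 kN
  M_B = -Pa²b/L² = -9·(9/2)²·(3/2)/6² = -243/32 kN·m
Load 3 — uniform load w=-13 kN/m over full span:
  R_A = wL/2 = (-13)·6/2 = -39 kN
  M_A = wL²/12 = (-13)·6²/12 = -39 kN·m
  R_B = wL/2 = (-13)·6/2 = -39 kN
  M_B = -wL²/12 = -(-13)·6²/12 = 39 kN·m
Load 4 — point force P=20 kN at a=18/5 m (b=L-a=12/5):
  R_A = Pb²(3a+b)/L³ = 20·(12/5)²·(3·(18/5)+(12/5))/6³ = 176/25 kN
  M_A = Pab²/L² = 20·(18/5)·(12/5)²/6² = 288/25 kN·m
  R_B = Pa²(a+3b)/L³ = 20·(18/5)²·((18/5)+3·(12/5))/6³ = 324/25 kN
  M_B = -Pa²b/L² = -20·(18/5)²·(12/5)/6² = -432/25 kN·m
Superposition: R_A = -15803/800 kN, M_A = -8439/800 kN·m, R_B = 5403/800 kN, M_B = -5979/800 kN·m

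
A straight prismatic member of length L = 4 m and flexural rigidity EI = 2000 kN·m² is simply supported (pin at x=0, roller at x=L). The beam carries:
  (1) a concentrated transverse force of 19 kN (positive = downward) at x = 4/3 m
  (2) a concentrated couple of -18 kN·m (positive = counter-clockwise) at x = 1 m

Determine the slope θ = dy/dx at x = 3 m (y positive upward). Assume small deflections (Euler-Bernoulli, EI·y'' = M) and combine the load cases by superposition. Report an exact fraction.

θ(3) = 1567/162000 rad

Load 1 — point force P=19 kN at a=4/3 m (b=L-a=8/3):
  θ_1 = -Pa(2L²-6Lx+3x²+a²)/(6LEI)  [x>a] = -19·(4/3)·(2·4²-6·4·3+3·3²+(4/3)²)/(6·4·2000) = 1919/324000 rad
Load 2 — applied couple M₀=-18 kN·m at a=1 m (b=L-a=3):
  θ_2 = (M₀x²/(2L)-M₀(x-a)+C₁)/EI  [x>a] with C₁=M₀(3b²-L²)/(6L)=-33/4 = ((-18)·3²/(2·4)-(-18)·(3-1)+(-33/4))/2000 = 3/800 rad
Superposition: θ = Σ θ_i = 1567/162000 rad ≈ 0.009673 rad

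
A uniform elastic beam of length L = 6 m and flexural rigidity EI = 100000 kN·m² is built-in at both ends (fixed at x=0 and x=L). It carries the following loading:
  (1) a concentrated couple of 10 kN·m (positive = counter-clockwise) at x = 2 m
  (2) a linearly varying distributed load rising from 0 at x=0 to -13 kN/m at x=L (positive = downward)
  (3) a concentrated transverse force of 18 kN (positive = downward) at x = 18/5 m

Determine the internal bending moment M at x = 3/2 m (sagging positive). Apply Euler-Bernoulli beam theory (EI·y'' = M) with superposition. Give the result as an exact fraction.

M(3/2) = 20857/12000 kN·m

Load 1 — applied couple M₀=10 kN·m at a=2 m (b=L-a=4):
  M_1 = R_Ax - M_A  [x≤a] with R_A=20/9, M_A=0 = (20/9)·(3/2) - 0 = 10/3 kN·m
Load 2 — triangular load w₀=-13 kN/m (0→w₀ over full span):
  M_2 = 3w₀Lx/20 - w₀L²/30 - w₀x³/(6L) = 3·(-13)·6·(3/2)/20 - (-13)·6²/30 - (-13)·(3/2)³/(6·6) = -117/160 kN·m
Load 3 — point force P=18 kN at a=18/5 m (b=L-a=12/5):
  M_3 = Pb²(3a+b)x/L³ - Pab²/L²  [x≤a] = 18·(12/5)²·(3·(18/5)+(12/5))·(3/2)/6³ - 18·(18/5)·(12/5)²/6² = -108/125 kN·m
Superposition: M = Σ M_i = 20857/12000 kN·m ≈ 1.738083 kN·m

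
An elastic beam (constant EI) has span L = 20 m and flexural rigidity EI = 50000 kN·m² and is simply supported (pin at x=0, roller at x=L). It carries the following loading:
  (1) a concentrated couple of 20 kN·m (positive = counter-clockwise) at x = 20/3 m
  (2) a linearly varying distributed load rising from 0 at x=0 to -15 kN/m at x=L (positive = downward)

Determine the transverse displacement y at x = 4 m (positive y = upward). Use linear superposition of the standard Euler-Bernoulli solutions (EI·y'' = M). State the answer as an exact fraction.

Load 1 — applied couple M₀=20 kN·m at a=20/3 m (b=L-a=40/3):
  y_1 = (M₀x³/(6L)+C₁x)/EI  [x≤a] with C₁=M₀(3b²-L²)/(6L)=200/9 = (20·4³/(6·20)+(200/9)·4)/50000 = 56/28125 m
Load 2 — triangular load w₀=-15 kN/m (0→w₀ over full span):
  y_2 = -w₀x(7L⁴-10L²x²+3x⁴)/(360LEI) = -(-15)·4·(7·20⁴-10·20²·4²+3·4⁴)/(360·20·50000) = 2752/15625 m
Superposition: y = Σ y_i = 25048/140625 m ≈ 0.178119 m

y(4) = 25048/140625 m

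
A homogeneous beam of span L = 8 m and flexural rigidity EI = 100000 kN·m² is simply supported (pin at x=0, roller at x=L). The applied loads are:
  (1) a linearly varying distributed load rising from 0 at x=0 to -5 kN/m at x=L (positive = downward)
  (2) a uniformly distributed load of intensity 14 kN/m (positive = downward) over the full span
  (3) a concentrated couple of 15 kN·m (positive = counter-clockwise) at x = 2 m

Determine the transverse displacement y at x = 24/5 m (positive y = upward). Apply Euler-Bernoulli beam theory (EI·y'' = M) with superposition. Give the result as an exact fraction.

Load 1 — triangular load w₀=-5 kN/m (0→w₀ over full span):
  y_1 = -w₀x(7L⁴-10L²x²+3x⁴)/(360LEI) = -(-5)·(24/5)·(7·8⁴-10·8²·(24/5)²+3·(24/5)⁴)/(360·8·100000) = 37888/29296875 m
Load 2 — uniform load w=14 kN/m over full span:
  y_2 = -wx(L³-2Lx²+x³)/(24EI) = -14·(24/5)·(8³-2·8·(24/5)²+(24/5)³)/(24·100000) = -13888/1953125 m
Load 3 — applied couple M₀=15 kN·m at a=2 m (b=L-a=6):
  y_3 = (M₀x³/(6L)-M₀(x-a)²/2+C₁x)/EI  [x>a] with C₁=M₀(3b²-L²)/(6L)=55/4 = (15·(24/5)³/(6·8)-15·((24/5)-2)²/2+(55/4)·(24/5))/100000 = 261/625000 m
Superposition: y = Σ y_i = -1265581/234375000 m ≈ -0.005400 m

y(24/5) = -1265581/234375000 m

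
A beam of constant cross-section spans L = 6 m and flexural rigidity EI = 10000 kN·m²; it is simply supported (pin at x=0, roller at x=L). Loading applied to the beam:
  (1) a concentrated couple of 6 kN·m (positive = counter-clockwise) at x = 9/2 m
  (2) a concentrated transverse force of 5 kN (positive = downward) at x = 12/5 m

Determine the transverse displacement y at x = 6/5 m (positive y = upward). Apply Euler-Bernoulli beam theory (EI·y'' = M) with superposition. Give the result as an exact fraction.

y(6/5) = -9261/5000000 m

Load 1 — applied couple M₀=6 kN·m at a=9/2 m (b=L-a=3/2):
  y_1 = (M₀x³/(6L)+C₁x)/EI  [x≤a] with C₁=M₀(3b²-L²)/(6L)=-39/8 = (6·(6/5)³/(6·6)+(-39/8)·(6/5))/10000 = -2781/5000000 m
Load 2 — point force P=5 kN at a=12/5 m (b=L-a=18/5):
  y_2 = -Pbx(L²-b²-x²)/(6LEI)  [x≤a] = -5·(18/5)·(6/5)·(6²-(18/5)²-(6/5)²)/(6·6·10000) = -81/62500 m
Superposition: y = Σ y_i = -9261/5000000 m ≈ -0.001852 m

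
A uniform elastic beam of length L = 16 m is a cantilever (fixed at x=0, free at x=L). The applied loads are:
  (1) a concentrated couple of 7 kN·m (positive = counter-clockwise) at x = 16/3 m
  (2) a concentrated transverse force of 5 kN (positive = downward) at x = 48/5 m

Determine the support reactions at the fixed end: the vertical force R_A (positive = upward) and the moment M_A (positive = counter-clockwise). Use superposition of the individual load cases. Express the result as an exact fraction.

Load 1 — applied couple M₀=7 kN·m at a=16/3 m (b=L-a=32/3):
  R_A = 0 kN
  M_A = -M₀ = -7 kN·m
Load 2 — point force P=5 kN at a=48/5 m (b=L-a=32/5):
  R_A = P = 5 kN
  M_A = Pa = 5·(48/5) = 48 kN·m
Superposition: R_A = 5 kN, M_A = 41 kN·m

R_A = 5 kN, M_A = 41 kN·m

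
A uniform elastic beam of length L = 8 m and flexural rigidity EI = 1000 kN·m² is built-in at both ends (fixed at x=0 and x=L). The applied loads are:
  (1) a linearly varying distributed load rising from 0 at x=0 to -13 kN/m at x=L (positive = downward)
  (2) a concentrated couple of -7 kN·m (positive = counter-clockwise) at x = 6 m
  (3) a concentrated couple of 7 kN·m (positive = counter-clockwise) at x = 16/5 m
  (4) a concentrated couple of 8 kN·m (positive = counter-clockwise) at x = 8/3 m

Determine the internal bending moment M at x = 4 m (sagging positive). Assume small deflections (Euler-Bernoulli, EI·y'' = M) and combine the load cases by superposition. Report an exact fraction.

Load 1 — triangular load w₀=-13 kN/m (0→w₀ over full span):
  M_1 = 3w₀Lx/20 - w₀L²/30 - w₀x³/(6L) = 3·(-13)·8·4/20 - (-13)·8²/30 - (-13)·4³/(6·8) = -52/3 kN·m
Load 2 — applied couple M₀=-7 kN·m at a=6 m (b=L-a=2):
  M_2 = R_Ax - M_A  [x≤a] with R_A=-63/64, M_A=-35/16 = (-63/64)·4 - (-35/16) = -7/4 kN·m
Load 3 — applied couple M₀=7 kN·m at a=16/5 m (b=L-a=24/5):
  M_3 = R_Ax - M_A - M₀  [x>a] with R_A=63/50, M_A=21/25 = (63/50)·4 - (21/25) - 7 = -14/5 kN·m
Load 4 — applied couple M₀=8 kN·m at a=8/3 m (b=L-a=16/3):
  M_4 = R_Ax - M_A - M₀  [x>a] with R_A=4/3, M_A=0 = (4/3)·4 - 0 - 8 = -8/3 kN·m
Superposition: M = Σ M_i = -491/20 kN·m ≈ -24.550000 kN·m

M(4) = -491/20 kN·m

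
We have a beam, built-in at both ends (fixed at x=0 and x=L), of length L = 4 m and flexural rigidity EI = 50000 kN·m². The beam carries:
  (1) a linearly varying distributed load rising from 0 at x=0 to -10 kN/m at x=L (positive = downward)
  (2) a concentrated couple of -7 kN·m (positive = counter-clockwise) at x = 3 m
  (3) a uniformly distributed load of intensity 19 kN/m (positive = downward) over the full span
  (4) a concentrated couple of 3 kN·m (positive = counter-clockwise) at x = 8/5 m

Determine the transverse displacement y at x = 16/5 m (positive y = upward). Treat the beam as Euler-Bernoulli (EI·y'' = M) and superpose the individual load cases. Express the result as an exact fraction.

y(16/5) = -53551/937500000 m

Load 1 — triangular load w₀=-10 kN/m (0→w₀ over full span):
  y_1 = -w₀x²(L-x)²(x+2L)/(120LEI) = -(-10)·(16/5)²·(4-(16/5))²·((16/5)+2·4)/(120·4·50000) = 896/29296875 m
Load 2 — applied couple M₀=-7 kN·m at a=3 m (b=L-a=1):
  y_2 = (R_Ax³/6 - M_Ax²/2 - M₀(x-a)²/2)/EI  [x>a] with R_A=-63/32, M_A=-35/16 = ((-63/32)·(16/5)³/6 - (-35/16)·(16/5)²/2 - (-7)·((16/5)-3)²/2)/50000 = 147/12500000 m
Load 3 — uniform load w=19 kN/m over full span:
  y_3 = -wx²(L-x)²/(24EI) = -19·(16/5)²·(4-(16/5))²/(24·50000) = -608/5859375 m
Load 4 — applied couple M₀=3 kN·m at a=8/5 m (b=L-a=12/5):
  y_4 = (R_Ax³/6 - M_Ax²/2 - M₀(x-a)²/2)/EI  [x>a] with R_A=27/25, M_A=9/25 = ((27/25)·(16/5)³/6 - (9/25)·(16/5)²/2 - 3·((16/5)-(8/5))²/2)/50000 = 42/9765625 m
Superposition: y = Σ y_i = -53551/937500000 m ≈ -0.000057 m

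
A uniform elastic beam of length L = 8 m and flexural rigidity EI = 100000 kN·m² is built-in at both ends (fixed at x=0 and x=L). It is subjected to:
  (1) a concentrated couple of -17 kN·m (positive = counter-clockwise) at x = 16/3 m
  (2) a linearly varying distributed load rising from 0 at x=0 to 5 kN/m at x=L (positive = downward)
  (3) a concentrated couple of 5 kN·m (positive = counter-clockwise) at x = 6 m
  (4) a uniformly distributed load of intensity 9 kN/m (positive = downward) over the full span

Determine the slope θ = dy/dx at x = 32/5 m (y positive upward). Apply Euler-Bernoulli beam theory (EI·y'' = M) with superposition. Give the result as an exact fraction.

Load 1 — applied couple M₀=-17 kN·m at a=16/3 m (b=L-a=8/3):
  θ_1 = (R_Ax²/2 - M_Ax - M₀(x-a))/EI  [x>a] with R_A=-17/6, M_A=-17/3 = ((-17/6)·(32/5)²/2 - (-17/3)·(32/5) - (-17)·((32/5)-(16/3)))/100000 = -17/468750 rad
Load 2 — triangular load w₀=5 kN/m (0→w₀ over full span):
  θ_2 = -w₀(2x(L-x)(L-2x)(x+2L)+x²(L-x)²)/(120LEI) = -5·(2·(32/5)·(8-(32/5))·(8-2·(32/5))·((32/5)+2·8)+(32/5)²·(8-(32/5))²)/(120·8·100000) = 128/1171875 rad
Load 3 — applied couple M₀=5 kN·m at a=6 m (b=L-a=2):
  θ_3 = (R_Ax²/2 - M_Ax - M₀(x-a))/EI  [x>a] with R_A=45/64, M_A=25/16 = ((45/64)·(32/5)²/2 - (25/16)·(32/5) - 5·((32/5)-6))/100000 = 3/125000 rad
Load 4 — uniform load w=9 kN/m over full span:
  θ_4 = -wx(L-x)(L-2x)/(12EI) = -9·(32/5)·(8-(32/5))·(8-2·(32/5))/(12·100000) = 144/390625 rad
Superposition: θ = Σ θ_i = 291/625000 rad ≈ 0.000466 rad

θ(32/5) = 291/625000 rad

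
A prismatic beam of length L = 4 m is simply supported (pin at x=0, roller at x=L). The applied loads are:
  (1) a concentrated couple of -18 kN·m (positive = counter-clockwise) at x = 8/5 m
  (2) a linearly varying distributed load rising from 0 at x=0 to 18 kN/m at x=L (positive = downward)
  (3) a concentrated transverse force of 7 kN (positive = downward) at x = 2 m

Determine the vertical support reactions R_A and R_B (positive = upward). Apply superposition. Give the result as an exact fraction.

Load 1 — applied couple M₀=-18 kN·m at a=8/5 m (b=L-a=12/5):
  R_A = M₀/L = (-18)/4 = -9/2 kN
  R_B = -M₀/L = -(-18)/4 = 9/2 kN
Load 2 — triangular load w₀=18 kN/m (0→w₀ over full span):
  R_A = w₀L/6 = 18·4/6 = 12 kN
  R_B = w₀L/3 = 18·4/3 = 24 kN
Load 3 — point force P=7 kN at a=2 m (b=L-a=2):
  R_A = Pb/L = 7·2/4 = 7/2 kN
  R_B = Pa/L = 7·2/4 = 7/2 kN
Superposition: R_A = 11 kN, R_B = 32 kN

R_A = 11 kN, R_B = 32 kN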